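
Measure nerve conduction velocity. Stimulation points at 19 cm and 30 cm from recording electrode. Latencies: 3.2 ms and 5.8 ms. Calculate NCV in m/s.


Distance = (30 - 19) / 100 = 0.11 m
dt = (5.8 - 3.2) / 1000 = 0.0026 s
NCV = dist / dt = 42.31 m/s


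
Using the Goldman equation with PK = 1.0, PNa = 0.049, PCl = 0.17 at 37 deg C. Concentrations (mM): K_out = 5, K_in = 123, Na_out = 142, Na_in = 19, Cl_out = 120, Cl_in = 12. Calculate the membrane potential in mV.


Vm = (RT/F)*ln((PK*Ko + PNa*Nao + PCl*Cli)/(PK*Ki + PNa*Nai + PCl*Clo))
Numer = 13.998, Denom = 144.331
Vm = -62.36 mV


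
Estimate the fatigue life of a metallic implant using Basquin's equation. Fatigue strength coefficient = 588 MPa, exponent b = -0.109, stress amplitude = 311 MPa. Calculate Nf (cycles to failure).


sigma_a = sigma_f' * (2Nf)^b
2Nf = (sigma_a/sigma_f')^(1/b)
2Nf = (311/588)^(1/-0.109)
2Nf = 344.96105
Nf = 172.5


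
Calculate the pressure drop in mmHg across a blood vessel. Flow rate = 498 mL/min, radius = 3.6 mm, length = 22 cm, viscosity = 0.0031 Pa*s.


dP = 8*mu*L*Q / (pi*r^4)
Q = 498 mL/min = 8.3e-06 m^3/s
dP = 85.8208 Pa = 85.8208 / 133.322 mmHg = 0.6437 mmHg


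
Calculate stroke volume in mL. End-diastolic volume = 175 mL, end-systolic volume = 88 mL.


SV = EDV - ESV
SV = 175 - 88
SV = 87 mL


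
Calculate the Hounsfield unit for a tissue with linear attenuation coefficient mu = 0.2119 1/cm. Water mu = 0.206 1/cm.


HU = ((mu_tissue - mu_water) / mu_water) * 1000
HU = ((0.2119 - 0.206) / 0.206) * 1000
HU = 28.64


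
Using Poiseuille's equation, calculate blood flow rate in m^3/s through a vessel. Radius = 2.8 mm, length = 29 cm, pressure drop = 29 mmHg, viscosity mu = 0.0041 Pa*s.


Q = pi*r^4*dP / (8*mu*L)
r = 0.0028 m, L = 0.29 m
dP = 29 mmHg = 3866.338 Pa
Q = 7.8489e-05 m^3/s


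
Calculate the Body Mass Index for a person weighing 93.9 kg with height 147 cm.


BMI = weight / height^2
height = 147 cm = 1.47 m
BMI = 93.9 / 1.47^2
BMI = 43.45 kg/m^2


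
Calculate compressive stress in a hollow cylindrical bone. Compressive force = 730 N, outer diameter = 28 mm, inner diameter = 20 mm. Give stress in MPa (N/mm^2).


A = pi*(r_o^2 - r_i^2)
r_o = 14 mm, r_i = 10 mm
A = 301.593 mm^2
sigma = F/A = 730 / 301.593
sigma = 2.42 MPa


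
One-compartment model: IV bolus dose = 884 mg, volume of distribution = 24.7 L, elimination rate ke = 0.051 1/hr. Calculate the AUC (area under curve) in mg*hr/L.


C0 = Dose/Vd = 884/24.7 = 35.7895 mg/L
AUC = C0/ke = 35.7895/0.051
AUC = 701.8 mg*hr/L


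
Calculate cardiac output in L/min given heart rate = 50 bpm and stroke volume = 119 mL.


CO = HR * SV
CO = 50 * 119 / 1000
CO = 5.95 L/min


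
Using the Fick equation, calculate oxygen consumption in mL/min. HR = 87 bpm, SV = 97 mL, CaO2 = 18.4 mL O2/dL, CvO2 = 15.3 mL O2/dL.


CO = HR*SV = 87*97/1000 = 8.439 L/min
a-v O2 diff = 18.4 - 15.3 = 3.1 mL/dL
VO2 = CO * (CaO2-CvO2) * 10 dL/L
VO2 = 8.439 * 3.1 * 10
VO2 = 261.6 mL/min


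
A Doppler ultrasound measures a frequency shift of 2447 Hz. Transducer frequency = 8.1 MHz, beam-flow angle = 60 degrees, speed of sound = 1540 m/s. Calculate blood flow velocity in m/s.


v = fd * c / (2 * f0 * cos(theta))
v = 2447 * 1540 / (2 * 8.1000e+06 * cos(60))
v = 0.4652 m/s


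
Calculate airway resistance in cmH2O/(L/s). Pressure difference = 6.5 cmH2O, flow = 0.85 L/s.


R = dP / flow
R = 6.5 / 0.85
R = 7.647 cmH2O/(L/s)


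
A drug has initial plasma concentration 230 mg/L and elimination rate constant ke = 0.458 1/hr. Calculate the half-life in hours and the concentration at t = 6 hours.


t_half = ln(2) / ke = 0.693147 / 0.458 = 1.513 hr
C(t) = C0 * exp(-ke*t) = 230 * exp(-0.458*6)
C(6) = 14.73 mg/L


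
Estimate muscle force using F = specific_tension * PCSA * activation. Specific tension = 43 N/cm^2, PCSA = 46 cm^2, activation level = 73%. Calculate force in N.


F = sigma * PCSA * activation
F = 43 * 46 * 0.73
F = 1444 N


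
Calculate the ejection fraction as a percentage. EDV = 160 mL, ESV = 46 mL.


SV = EDV - ESV = 160 - 46 = 114 mL
EF = SV/EDV * 100 = 114/160 * 100
EF = 71.25%


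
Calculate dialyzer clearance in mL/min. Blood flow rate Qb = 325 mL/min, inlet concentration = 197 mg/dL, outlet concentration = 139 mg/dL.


K = Qb * (Cb_in - Cb_out) / Cb_in
K = 325 * (197 - 139) / 197
K = 95.69 mL/min


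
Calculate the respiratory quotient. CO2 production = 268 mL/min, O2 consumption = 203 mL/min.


RQ = VCO2 / VO2
RQ = 268 / 203
RQ = 1.32


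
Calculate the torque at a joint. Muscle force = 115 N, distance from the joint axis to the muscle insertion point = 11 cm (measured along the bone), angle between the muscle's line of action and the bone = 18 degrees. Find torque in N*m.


Torque = F * d * sin(theta)   (moment arm = d*sin(theta))
d = 11 cm = 0.11 m
Torque = 115 * 0.11 * sin(18)
Torque = 3.909 N*m


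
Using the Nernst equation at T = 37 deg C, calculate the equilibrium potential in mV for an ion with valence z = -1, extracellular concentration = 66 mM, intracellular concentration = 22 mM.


E = (RT/(zF)) * ln(C_out/C_in)
T = 37 + 273.15 = 310.15 K
E = (8.314 * 310.15 / (-1 * 96485)) * ln(66/22)
E = -29.36 mV


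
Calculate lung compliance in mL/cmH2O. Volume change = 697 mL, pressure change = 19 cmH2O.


C = dV / dP
C = 697 / 19
C = 36.68 mL/cmH2O


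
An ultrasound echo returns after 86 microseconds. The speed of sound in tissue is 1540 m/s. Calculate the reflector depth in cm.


depth = c * t / 2
t = 86 us = 8.6000e-05 s
depth = 1540 * 8.6000e-05 / 2
depth = 0.06622 m = 6.622 cm


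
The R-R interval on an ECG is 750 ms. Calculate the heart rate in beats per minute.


HR = 60 / RR_interval(s)
RR = 750 ms = 0.75 s
HR = 60 / 0.75 = 80 bpm


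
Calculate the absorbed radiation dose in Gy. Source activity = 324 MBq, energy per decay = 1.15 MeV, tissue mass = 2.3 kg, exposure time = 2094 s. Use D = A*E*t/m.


A = 324 MBq = 3.2400e+08 Bq
E = 1.15 MeV = 1.8423e-13 J
D = A*E*t/m = 3.2400e+08*1.8423e-13*2094/2.3
D = 0.05434 Gy


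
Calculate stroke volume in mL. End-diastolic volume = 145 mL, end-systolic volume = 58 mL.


SV = EDV - ESV
SV = 145 - 58
SV = 87 mL


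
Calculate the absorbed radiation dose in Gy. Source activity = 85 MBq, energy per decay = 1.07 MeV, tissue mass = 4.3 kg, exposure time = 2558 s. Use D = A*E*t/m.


A = 85 MBq = 8.5000e+07 Bq
E = 1.07 MeV = 1.71414e-13 J
D = A*E*t/m = 8.5000e+07*1.71414e-13*2558/4.3
D = 0.008668 Gy


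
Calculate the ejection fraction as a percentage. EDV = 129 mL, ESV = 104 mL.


SV = EDV - ESV = 129 - 104 = 25 mL
EF = SV/EDV * 100 = 25/129 * 100
EF = 19.38%


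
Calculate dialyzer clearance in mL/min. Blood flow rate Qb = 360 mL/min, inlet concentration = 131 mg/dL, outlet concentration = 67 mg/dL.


K = Qb * (Cb_in - Cb_out) / Cb_in
K = 360 * (131 - 67) / 131
K = 175.9 mL/min


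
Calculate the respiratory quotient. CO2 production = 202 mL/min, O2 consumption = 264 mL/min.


RQ = VCO2 / VO2
RQ = 202 / 264
RQ = 0.7652


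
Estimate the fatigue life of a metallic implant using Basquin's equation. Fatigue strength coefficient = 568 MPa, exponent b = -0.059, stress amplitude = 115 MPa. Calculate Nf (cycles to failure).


sigma_a = sigma_f' * (2Nf)^b
2Nf = (sigma_a/sigma_f')^(1/b)
2Nf = (115/568)^(1/-0.059)
2Nf = 5.7119981e+11
Nf = 2.8560e+11


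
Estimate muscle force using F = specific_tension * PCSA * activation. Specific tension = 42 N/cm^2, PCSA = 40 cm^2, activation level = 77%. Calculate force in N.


F = sigma * PCSA * activation
F = 42 * 40 * 0.77
F = 1294 N


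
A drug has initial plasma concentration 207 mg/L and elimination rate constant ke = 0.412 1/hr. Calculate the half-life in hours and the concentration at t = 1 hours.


t_half = ln(2) / ke = 0.693147 / 0.412 = 1.682 hr
C(t) = C0 * exp(-ke*t) = 207 * exp(-0.412*1)
C(1) = 137.1 mg/L


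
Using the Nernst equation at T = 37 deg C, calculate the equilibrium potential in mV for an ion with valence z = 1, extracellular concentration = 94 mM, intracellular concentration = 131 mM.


E = (RT/(zF)) * ln(C_out/C_in)
T = 37 + 273.15 = 310.15 K
E = (8.314 * 310.15 / (1 * 96485)) * ln(94/131)
E = -8.87 mV


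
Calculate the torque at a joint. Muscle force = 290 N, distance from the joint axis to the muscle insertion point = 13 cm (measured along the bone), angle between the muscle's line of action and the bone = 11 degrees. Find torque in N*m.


Torque = F * d * sin(theta)   (moment arm = d*sin(theta))
d = 13 cm = 0.13 m
Torque = 290 * 0.13 * sin(11)
Torque = 7.193 N*m


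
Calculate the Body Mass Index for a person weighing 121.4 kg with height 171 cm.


BMI = weight / height^2
height = 171 cm = 1.71 m
BMI = 121.4 / 1.71^2
BMI = 41.52 kg/m^2


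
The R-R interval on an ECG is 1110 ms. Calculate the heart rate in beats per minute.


HR = 60 / RR_interval(s)
RR = 1110 ms = 1.11 s
HR = 60 / 1.11 = 54.05 bpm


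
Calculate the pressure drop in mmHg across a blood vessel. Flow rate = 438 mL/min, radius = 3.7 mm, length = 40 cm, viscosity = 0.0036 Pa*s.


dP = 8*mu*L*Q / (pi*r^4)
Q = 438 mL/min = 7.3e-06 m^3/s
dP = 142.83 Pa = 142.83 / 133.322 mmHg = 1.071 mmHg


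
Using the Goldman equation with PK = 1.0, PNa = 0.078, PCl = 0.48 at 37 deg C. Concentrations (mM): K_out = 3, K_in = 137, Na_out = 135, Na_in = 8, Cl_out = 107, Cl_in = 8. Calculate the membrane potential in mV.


Vm = (RT/F)*ln((PK*Ko + PNa*Nao + PCl*Cli)/(PK*Ki + PNa*Nai + PCl*Clo))
Numer = 17.37, Denom = 188.984
Vm = -63.79 mV


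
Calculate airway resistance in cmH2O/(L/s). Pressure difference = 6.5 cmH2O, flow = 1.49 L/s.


R = dP / flow
R = 6.5 / 1.49
R = 4.362 cmH2O/(L/s)


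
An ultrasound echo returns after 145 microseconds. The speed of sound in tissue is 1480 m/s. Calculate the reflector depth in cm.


depth = c * t / 2
t = 145 us = 1.4500e-04 s
depth = 1480 * 1.4500e-04 / 2
depth = 0.1073 m = 10.73 cm


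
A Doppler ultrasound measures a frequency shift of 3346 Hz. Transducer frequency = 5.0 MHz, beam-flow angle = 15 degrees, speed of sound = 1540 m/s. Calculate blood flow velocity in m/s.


v = fd * c / (2 * f0 * cos(theta))
v = 3346 * 1540 / (2 * 5.0000e+06 * cos(15))
v = 0.5335 m/s


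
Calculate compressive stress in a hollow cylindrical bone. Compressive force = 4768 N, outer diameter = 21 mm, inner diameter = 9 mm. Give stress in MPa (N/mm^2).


A = pi*(r_o^2 - r_i^2)
r_o = 10.5 mm, r_i = 4.5 mm
A = 282.743 mm^2
sigma = F/A = 4768 / 282.743
sigma = 16.86 MPa


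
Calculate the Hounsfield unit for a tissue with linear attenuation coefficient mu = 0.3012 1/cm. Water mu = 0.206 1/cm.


HU = ((mu_tissue - mu_water) / mu_water) * 1000
HU = ((0.3012 - 0.206) / 0.206) * 1000
HU = 462.1


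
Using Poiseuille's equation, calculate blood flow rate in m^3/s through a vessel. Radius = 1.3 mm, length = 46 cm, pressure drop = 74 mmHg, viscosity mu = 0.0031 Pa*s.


Q = pi*r^4*dP / (8*mu*L)
r = 0.0013 m, L = 0.46 m
dP = 74 mmHg = 9865.828 Pa
Q = 7.7597e-06 m^3/s


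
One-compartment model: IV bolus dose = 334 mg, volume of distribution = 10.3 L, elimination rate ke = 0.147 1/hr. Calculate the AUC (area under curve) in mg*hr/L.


C0 = Dose/Vd = 334/10.3 = 32.4272 mg/L
AUC = C0/ke = 32.4272/0.147
AUC = 220.6 mg*hr/L


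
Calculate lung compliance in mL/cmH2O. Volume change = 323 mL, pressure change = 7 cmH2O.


C = dV / dP
C = 323 / 7
C = 46.14 mL/cmH2O


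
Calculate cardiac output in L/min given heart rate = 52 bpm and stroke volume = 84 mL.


CO = HR * SV
CO = 52 * 84 / 1000
CO = 4.368 L/min


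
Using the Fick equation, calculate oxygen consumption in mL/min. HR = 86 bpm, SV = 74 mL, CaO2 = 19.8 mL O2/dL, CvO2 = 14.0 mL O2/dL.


CO = HR*SV = 86*74/1000 = 6.364 L/min
a-v O2 diff = 19.8 - 14.0 = 5.8 mL/dL
VO2 = CO * (CaO2-CvO2) * 10 dL/L
VO2 = 6.364 * 5.8 * 10
VO2 = 369.1 mL/min


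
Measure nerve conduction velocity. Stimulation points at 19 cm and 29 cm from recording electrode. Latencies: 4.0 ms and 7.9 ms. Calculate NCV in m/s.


Distance = (29 - 19) / 100 = 0.1 m
dt = (7.9 - 4.0) / 1000 = 0.0039 s
NCV = dist / dt = 25.64 m/s


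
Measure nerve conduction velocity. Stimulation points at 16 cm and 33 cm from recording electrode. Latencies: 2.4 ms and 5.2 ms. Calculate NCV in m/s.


Distance = (33 - 16) / 100 = 0.17 m
dt = (5.2 - 2.4) / 1000 = 0.0028 s
NCV = dist / dt = 60.71 m/s


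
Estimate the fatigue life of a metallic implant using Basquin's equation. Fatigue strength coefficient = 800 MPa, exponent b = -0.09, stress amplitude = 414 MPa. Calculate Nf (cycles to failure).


sigma_a = sigma_f' * (2Nf)^b
2Nf = (sigma_a/sigma_f')^(1/b)
2Nf = (414/800)^(1/-0.09)
2Nf = 1509.294
Nf = 754.6


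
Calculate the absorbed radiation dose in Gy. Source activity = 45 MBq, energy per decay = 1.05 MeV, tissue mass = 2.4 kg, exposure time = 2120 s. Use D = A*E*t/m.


A = 45 MBq = 4.5000e+07 Bq
E = 1.05 MeV = 1.6821e-13 J
D = A*E*t/m = 4.5000e+07*1.6821e-13*2120/2.4
D = 0.006686 Gy


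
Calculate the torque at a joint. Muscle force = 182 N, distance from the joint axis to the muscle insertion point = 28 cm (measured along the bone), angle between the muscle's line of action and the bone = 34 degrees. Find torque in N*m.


Torque = F * d * sin(theta)   (moment arm = d*sin(theta))
d = 28 cm = 0.28 m
Torque = 182 * 0.28 * sin(34)
Torque = 28.5 N*m


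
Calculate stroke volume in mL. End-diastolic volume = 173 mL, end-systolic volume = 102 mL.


SV = EDV - ESV
SV = 173 - 102
SV = 71 mL


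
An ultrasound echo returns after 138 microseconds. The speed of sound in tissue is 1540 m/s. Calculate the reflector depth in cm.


depth = c * t / 2
t = 138 us = 1.3800e-04 s
depth = 1540 * 1.3800e-04 / 2
depth = 0.10626 m = 10.626 cm


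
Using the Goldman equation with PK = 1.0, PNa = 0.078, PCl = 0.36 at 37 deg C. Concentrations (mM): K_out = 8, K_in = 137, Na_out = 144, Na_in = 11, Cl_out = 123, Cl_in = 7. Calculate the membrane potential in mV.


Vm = (RT/F)*ln((PK*Ko + PNa*Nao + PCl*Cli)/(PK*Ki + PNa*Nai + PCl*Clo))
Numer = 21.752, Denom = 182.138
Vm = -56.79 mV


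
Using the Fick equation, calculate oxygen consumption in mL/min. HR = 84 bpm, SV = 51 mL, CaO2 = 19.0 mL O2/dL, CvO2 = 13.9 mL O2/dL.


CO = HR*SV = 84*51/1000 = 4.284 L/min
a-v O2 diff = 19.0 - 13.9 = 5.1 mL/dL
VO2 = CO * (CaO2-CvO2) * 10 dL/L
VO2 = 4.284 * 5.1 * 10
VO2 = 218.5 mL/min


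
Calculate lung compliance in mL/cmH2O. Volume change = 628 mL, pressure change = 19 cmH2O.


C = dV / dP
C = 628 / 19
C = 33.05 mL/cmH2O


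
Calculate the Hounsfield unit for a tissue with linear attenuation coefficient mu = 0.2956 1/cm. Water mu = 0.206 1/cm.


HU = ((mu_tissue - mu_water) / mu_water) * 1000
HU = ((0.2956 - 0.206) / 0.206) * 1000
HU = 435


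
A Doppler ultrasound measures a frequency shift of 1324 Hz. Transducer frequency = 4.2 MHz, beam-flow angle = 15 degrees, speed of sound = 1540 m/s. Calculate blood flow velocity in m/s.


v = fd * c / (2 * f0 * cos(theta))
v = 1324 * 1540 / (2 * 4.2000e+06 * cos(15))
v = 0.2513 m/s


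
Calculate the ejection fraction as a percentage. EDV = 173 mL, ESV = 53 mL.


SV = EDV - ESV = 173 - 53 = 120 mL
EF = SV/EDV * 100 = 120/173 * 100
EF = 69.36%


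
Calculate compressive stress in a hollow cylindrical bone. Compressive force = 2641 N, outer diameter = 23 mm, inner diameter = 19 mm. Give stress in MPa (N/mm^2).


A = pi*(r_o^2 - r_i^2)
r_o = 11.5 mm, r_i = 9.5 mm
A = 131.947 mm^2
sigma = F/A = 2641 / 131.947
sigma = 20.02 MPa


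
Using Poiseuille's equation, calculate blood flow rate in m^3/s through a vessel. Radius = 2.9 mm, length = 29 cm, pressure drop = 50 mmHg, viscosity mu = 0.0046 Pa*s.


Q = pi*r^4*dP / (8*mu*L)
r = 0.0029 m, L = 0.29 m
dP = 50 mmHg = 6666.1 Pa
Q = 1.3879e-04 m^3/s


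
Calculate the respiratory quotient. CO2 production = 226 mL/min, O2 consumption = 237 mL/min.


RQ = VCO2 / VO2
RQ = 226 / 237
RQ = 0.9536


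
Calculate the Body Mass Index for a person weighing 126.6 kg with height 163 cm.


BMI = weight / height^2
height = 163 cm = 1.63 m
BMI = 126.6 / 1.63^2
BMI = 47.65 kg/m^2


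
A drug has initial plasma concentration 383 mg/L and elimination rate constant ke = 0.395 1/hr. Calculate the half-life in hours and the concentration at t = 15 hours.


t_half = ln(2) / ke = 0.693147 / 0.395 = 1.755 hr
C(t) = C0 * exp(-ke*t) = 383 * exp(-0.395*15)
C(15) = 1.023 mg/L


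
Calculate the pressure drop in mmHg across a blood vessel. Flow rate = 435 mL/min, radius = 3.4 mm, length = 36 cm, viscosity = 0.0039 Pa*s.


dP = 8*mu*L*Q / (pi*r^4)
Q = 435 mL/min = 7.25e-06 m^3/s
dP = 193.968 Pa = 193.968 / 133.322 mmHg = 1.455 mmHg


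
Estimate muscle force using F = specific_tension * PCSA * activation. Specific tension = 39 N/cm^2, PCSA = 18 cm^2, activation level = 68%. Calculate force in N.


F = sigma * PCSA * activation
F = 39 * 18 * 0.68
F = 477.4 N


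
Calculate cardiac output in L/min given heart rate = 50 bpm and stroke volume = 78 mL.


CO = HR * SV
CO = 50 * 78 / 1000
CO = 3.9 L/min


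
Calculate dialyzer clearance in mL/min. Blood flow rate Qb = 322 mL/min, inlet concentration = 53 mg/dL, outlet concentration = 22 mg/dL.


K = Qb * (Cb_in - Cb_out) / Cb_in
K = 322 * (53 - 22) / 53
K = 188.3 mL/min


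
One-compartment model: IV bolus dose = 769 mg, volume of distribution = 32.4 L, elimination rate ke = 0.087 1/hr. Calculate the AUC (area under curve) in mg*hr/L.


C0 = Dose/Vd = 769/32.4 = 23.7346 mg/L
AUC = C0/ke = 23.7346/0.087
AUC = 272.8 mg*hr/L


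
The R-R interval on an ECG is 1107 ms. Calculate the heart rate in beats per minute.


HR = 60 / RR_interval(s)
RR = 1107 ms = 1.107 s
HR = 60 / 1.107 = 54.2 bpm


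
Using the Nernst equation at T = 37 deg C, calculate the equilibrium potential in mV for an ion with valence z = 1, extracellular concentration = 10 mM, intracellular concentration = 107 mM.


E = (RT/(zF)) * ln(C_out/C_in)
T = 37 + 273.15 = 310.15 K
E = (8.314 * 310.15 / (1 * 96485)) * ln(10/107)
E = -63.35 mV


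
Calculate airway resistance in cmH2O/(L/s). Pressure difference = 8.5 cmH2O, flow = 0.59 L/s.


R = dP / flow
R = 8.5 / 0.59
R = 14.41 cmH2O/(L/s)


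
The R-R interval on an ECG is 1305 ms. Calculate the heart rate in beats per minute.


HR = 60 / RR_interval(s)
RR = 1305 ms = 1.305 s
HR = 60 / 1.305 = 45.98 bpm


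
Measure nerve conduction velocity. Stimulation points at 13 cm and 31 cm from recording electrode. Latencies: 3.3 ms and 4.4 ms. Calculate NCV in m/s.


Distance = (31 - 13) / 100 = 0.18 m
dt = (4.4 - 3.3) / 1000 = 0.0011 s
NCV = dist / dt = 163.6 m/s


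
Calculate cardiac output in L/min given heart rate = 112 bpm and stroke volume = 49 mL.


CO = HR * SV
CO = 112 * 49 / 1000
CO = 5.488 L/min


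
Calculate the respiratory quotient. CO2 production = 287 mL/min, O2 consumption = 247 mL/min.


RQ = VCO2 / VO2
RQ = 287 / 247
RQ = 1.162


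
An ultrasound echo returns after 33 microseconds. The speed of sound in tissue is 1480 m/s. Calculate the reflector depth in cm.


depth = c * t / 2
t = 33 us = 3.3000e-05 s
depth = 1480 * 3.3000e-05 / 2
depth = 0.02442 m = 2.442 cm


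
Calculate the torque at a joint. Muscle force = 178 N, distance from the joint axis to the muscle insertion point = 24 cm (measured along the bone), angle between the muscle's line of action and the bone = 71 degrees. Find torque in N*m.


Torque = F * d * sin(theta)   (moment arm = d*sin(theta))
d = 24 cm = 0.24 m
Torque = 178 * 0.24 * sin(71)
Torque = 40.39 N*m


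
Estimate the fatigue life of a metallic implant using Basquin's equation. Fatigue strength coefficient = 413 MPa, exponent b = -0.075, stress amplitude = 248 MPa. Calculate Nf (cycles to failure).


sigma_a = sigma_f' * (2Nf)^b
2Nf = (sigma_a/sigma_f')^(1/b)
2Nf = (248/413)^(1/-0.075)
2Nf = 898.07294
Nf = 449


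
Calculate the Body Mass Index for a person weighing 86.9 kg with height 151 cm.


BMI = weight / height^2
height = 151 cm = 1.51 m
BMI = 86.9 / 1.51^2
BMI = 38.11 kg/m^2


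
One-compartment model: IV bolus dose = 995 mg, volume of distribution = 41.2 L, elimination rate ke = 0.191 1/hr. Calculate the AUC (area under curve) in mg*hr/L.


C0 = Dose/Vd = 995/41.2 = 24.1505 mg/L
AUC = C0/ke = 24.1505/0.191
AUC = 126.4 mg*hr/L


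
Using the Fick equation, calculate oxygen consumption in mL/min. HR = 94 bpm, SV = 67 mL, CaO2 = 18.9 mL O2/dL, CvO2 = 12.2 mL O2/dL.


CO = HR*SV = 94*67/1000 = 6.298 L/min
a-v O2 diff = 18.9 - 12.2 = 6.7 mL/dL
VO2 = CO * (CaO2-CvO2) * 10 dL/L
VO2 = 6.298 * 6.7 * 10
VO2 = 422 mL/min


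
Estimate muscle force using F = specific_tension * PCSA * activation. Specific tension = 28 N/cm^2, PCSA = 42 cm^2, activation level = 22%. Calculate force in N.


F = sigma * PCSA * activation
F = 28 * 42 * 0.22
F = 258.7 N


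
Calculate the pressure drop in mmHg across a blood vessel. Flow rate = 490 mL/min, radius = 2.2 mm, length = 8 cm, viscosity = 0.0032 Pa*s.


dP = 8*mu*L*Q / (pi*r^4)
Q = 490 mL/min = 8.16667e-06 m^3/s
dP = 227.266 Pa = 227.266 / 133.322 mmHg = 1.705 mmHg


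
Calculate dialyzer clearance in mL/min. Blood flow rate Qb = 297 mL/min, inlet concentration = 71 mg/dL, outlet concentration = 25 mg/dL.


K = Qb * (Cb_in - Cb_out) / Cb_in
K = 297 * (71 - 25) / 71
K = 192.4 mL/min


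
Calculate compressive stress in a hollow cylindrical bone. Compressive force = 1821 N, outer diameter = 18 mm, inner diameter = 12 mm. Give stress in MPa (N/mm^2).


A = pi*(r_o^2 - r_i^2)
r_o = 9 mm, r_i = 6 mm
A = 141.372 mm^2
sigma = F/A = 1821 / 141.372
sigma = 12.88 MPa


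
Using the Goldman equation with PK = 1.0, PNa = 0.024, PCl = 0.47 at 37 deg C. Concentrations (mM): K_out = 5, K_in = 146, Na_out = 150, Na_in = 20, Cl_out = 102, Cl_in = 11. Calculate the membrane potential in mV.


Vm = (RT/F)*ln((PK*Ko + PNa*Nao + PCl*Cli)/(PK*Ki + PNa*Nai + PCl*Clo))
Numer = 13.77, Denom = 194.42
Vm = -70.76 mV


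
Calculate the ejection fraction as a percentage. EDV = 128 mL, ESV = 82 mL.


SV = EDV - ESV = 128 - 82 = 46 mL
EF = SV/EDV * 100 = 46/128 * 100
EF = 35.94%


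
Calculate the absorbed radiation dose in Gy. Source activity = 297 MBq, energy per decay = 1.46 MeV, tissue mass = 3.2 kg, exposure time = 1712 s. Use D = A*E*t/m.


A = 297 MBq = 2.9700e+08 Bq
E = 1.46 MeV = 2.33892e-13 J
D = A*E*t/m = 2.9700e+08*2.33892e-13*1712/3.2
D = 0.03716 Gy


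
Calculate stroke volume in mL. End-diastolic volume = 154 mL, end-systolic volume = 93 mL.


SV = EDV - ESV
SV = 154 - 93
SV = 61 mL


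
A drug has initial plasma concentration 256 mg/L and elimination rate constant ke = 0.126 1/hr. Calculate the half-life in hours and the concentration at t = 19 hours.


t_half = ln(2) / ke = 0.693147 / 0.126 = 5.501 hr
C(t) = C0 * exp(-ke*t) = 256 * exp(-0.126*19)
C(19) = 23.36 mg/L


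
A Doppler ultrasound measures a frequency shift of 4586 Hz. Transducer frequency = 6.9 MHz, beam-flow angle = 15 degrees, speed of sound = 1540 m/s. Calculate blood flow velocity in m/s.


v = fd * c / (2 * f0 * cos(theta))
v = 4586 * 1540 / (2 * 6.9000e+06 * cos(15))
v = 0.5298 m/s


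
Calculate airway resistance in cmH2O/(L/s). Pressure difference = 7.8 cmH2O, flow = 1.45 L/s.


R = dP / flow
R = 7.8 / 1.45
R = 5.379 cmH2O/(L/s)


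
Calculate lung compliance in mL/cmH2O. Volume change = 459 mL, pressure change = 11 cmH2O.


C = dV / dP
C = 459 / 11
C = 41.73 mL/cmH2O


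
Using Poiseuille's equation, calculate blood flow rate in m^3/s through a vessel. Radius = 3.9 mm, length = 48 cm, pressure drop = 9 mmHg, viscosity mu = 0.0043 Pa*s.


Q = pi*r^4*dP / (8*mu*L)
r = 0.0039 m, L = 0.48 m
dP = 9 mmHg = 1199.898 Pa
Q = 5.2814e-05 m^3/s


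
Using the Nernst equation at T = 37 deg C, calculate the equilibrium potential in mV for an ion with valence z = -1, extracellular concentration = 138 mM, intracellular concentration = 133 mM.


E = (RT/(zF)) * ln(C_out/C_in)
T = 37 + 273.15 = 310.15 K
E = (8.314 * 310.15 / (-1 * 96485)) * ln(138/133)
E = -0.9863 mV


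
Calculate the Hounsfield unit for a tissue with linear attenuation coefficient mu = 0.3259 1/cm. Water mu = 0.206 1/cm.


HU = ((mu_tissue - mu_water) / mu_water) * 1000
HU = ((0.3259 - 0.206) / 0.206) * 1000
HU = 582


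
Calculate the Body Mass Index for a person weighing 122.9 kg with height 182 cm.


BMI = weight / height^2
height = 182 cm = 1.82 m
BMI = 122.9 / 1.82^2
BMI = 37.1 kg/m^2


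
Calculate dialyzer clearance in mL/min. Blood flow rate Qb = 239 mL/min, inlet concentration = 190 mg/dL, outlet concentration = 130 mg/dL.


K = Qb * (Cb_in - Cb_out) / Cb_in
K = 239 * (190 - 130) / 190
K = 75.47 mL/min


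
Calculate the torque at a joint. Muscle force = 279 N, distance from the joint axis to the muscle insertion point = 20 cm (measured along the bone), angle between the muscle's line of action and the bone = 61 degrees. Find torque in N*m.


Torque = F * d * sin(theta)   (moment arm = d*sin(theta))
d = 20 cm = 0.2 m
Torque = 279 * 0.2 * sin(61)
Torque = 48.8 N*m


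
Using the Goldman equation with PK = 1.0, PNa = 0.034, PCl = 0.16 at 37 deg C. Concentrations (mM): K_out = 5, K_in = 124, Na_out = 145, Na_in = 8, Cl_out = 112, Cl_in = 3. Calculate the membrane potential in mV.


Vm = (RT/F)*ln((PK*Ko + PNa*Nao + PCl*Cli)/(PK*Ki + PNa*Nai + PCl*Clo))
Numer = 10.41, Denom = 142.192
Vm = -69.87 mV


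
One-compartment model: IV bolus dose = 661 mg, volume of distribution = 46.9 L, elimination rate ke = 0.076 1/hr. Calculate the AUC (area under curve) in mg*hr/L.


C0 = Dose/Vd = 661/46.9 = 14.0938 mg/L
AUC = C0/ke = 14.0938/0.076
AUC = 185.4 mg*hr/L


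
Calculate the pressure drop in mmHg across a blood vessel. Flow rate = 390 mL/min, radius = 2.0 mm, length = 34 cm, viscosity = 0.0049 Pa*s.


dP = 8*mu*L*Q / (pi*r^4)
Q = 390 mL/min = 6.5e-06 m^3/s
dP = 1723.49 Pa = 1723.49 / 133.322 mmHg = 12.93 mmHg


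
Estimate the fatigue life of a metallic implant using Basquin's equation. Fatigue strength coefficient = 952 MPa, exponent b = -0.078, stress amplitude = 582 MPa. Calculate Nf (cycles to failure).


sigma_a = sigma_f' * (2Nf)^b
2Nf = (sigma_a/sigma_f')^(1/b)
2Nf = (582/952)^(1/-0.078)
2Nf = 549.44296
Nf = 274.7


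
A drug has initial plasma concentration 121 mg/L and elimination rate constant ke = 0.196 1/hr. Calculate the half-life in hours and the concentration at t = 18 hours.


t_half = ln(2) / ke = 0.693147 / 0.196 = 3.536 hr
C(t) = C0 * exp(-ke*t) = 121 * exp(-0.196*18)
C(18) = 3.553 mg/L


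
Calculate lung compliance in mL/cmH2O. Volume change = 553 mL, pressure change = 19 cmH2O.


C = dV / dP
C = 553 / 19
C = 29.11 mL/cmH2O


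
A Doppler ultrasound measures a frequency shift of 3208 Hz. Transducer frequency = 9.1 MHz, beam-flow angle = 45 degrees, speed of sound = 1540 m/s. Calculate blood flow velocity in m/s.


v = fd * c / (2 * f0 * cos(theta))
v = 3208 * 1540 / (2 * 9.1000e+06 * cos(45))
v = 0.3839 m/s


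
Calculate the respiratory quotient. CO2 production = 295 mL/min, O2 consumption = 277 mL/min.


RQ = VCO2 / VO2
RQ = 295 / 277
RQ = 1.065


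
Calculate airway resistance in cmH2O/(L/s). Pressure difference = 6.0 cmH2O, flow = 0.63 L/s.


R = dP / flow
R = 6.0 / 0.63
R = 9.524 cmH2O/(L/s)


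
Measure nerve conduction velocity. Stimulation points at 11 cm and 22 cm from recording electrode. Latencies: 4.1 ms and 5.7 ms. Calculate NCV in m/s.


Distance = (22 - 11) / 100 = 0.11 m
dt = (5.7 - 4.1) / 1000 = 0.0016 s
NCV = dist / dt = 68.75 m/s


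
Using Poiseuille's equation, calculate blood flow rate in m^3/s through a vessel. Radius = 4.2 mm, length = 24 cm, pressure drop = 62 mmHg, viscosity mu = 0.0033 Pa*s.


Q = pi*r^4*dP / (8*mu*L)
r = 0.0042 m, L = 0.24 m
dP = 62 mmHg = 8265.964 Pa
Q = 0.001275 m^3/s


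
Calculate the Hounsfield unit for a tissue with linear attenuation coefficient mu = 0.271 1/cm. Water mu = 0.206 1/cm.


HU = ((mu_tissue - mu_water) / mu_water) * 1000
HU = ((0.271 - 0.206) / 0.206) * 1000
HU = 315.5


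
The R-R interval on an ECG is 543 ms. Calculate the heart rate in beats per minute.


HR = 60 / RR_interval(s)
RR = 543 ms = 0.543 s
HR = 60 / 0.543 = 110.5 bpm


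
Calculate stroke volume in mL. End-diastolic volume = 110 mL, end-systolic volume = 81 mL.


SV = EDV - ESV
SV = 110 - 81
SV = 29 mL


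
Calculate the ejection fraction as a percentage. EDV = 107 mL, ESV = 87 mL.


SV = EDV - ESV = 107 - 87 = 20 mL
EF = SV/EDV * 100 = 20/107 * 100
EF = 18.69%


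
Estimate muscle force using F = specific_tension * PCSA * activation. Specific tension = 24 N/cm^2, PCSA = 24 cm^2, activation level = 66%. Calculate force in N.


F = sigma * PCSA * activation
F = 24 * 24 * 0.66
F = 380.2 N


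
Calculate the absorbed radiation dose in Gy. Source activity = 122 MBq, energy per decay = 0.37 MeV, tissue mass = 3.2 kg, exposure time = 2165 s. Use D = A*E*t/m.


A = 122 MBq = 1.2200e+08 Bq
E = 0.37 MeV = 5.9274e-14 J
D = A*E*t/m = 1.2200e+08*5.9274e-14*2165/3.2
D = 0.004893 Gy


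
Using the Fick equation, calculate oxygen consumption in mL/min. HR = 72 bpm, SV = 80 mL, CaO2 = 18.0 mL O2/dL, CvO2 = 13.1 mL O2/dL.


CO = HR*SV = 72*80/1000 = 5.76 L/min
a-v O2 diff = 18.0 - 13.1 = 4.9 mL/dL
VO2 = CO * (CaO2-CvO2) * 10 dL/L
VO2 = 5.76 * 4.9 * 10
VO2 = 282.2 mL/min


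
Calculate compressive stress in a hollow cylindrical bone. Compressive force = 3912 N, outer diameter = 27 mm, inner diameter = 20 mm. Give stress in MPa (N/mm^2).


A = pi*(r_o^2 - r_i^2)
r_o = 13.5 mm, r_i = 10 mm
A = 258.396 mm^2
sigma = F/A = 3912 / 258.396
sigma = 15.14 MPa


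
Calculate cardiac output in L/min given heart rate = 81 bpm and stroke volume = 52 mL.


CO = HR * SV
CO = 81 * 52 / 1000
CO = 4.212 L/min


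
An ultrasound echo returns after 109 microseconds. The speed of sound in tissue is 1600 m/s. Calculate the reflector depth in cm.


depth = c * t / 2
t = 109 us = 1.0900e-04 s
depth = 1600 * 1.0900e-04 / 2
depth = 0.0872 m = 8.72 cm


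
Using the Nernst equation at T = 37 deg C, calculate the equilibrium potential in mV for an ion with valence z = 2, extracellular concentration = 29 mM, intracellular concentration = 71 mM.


E = (RT/(zF)) * ln(C_out/C_in)
T = 37 + 273.15 = 310.15 K
E = (8.314 * 310.15 / (2 * 96485)) * ln(29/71)
E = -11.96 mV


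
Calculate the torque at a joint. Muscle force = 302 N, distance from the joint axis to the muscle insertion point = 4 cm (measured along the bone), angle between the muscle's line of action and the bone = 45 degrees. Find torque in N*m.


Torque = F * d * sin(theta)   (moment arm = d*sin(theta))
d = 4 cm = 0.04 m
Torque = 302 * 0.04 * sin(45)
Torque = 8.542 N*m


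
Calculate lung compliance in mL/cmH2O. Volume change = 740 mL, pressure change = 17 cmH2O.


C = dV / dP
C = 740 / 17
C = 43.53 mL/cmH2O


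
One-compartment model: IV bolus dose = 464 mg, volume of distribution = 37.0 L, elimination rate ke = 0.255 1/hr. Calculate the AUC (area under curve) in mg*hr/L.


C0 = Dose/Vd = 464/37.0 = 12.5405 mg/L
AUC = C0/ke = 12.5405/0.255
AUC = 49.18 mg*hr/L


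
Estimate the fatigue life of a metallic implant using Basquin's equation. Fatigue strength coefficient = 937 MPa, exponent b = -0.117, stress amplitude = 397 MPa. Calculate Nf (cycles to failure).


sigma_a = sigma_f' * (2Nf)^b
2Nf = (sigma_a/sigma_f')^(1/b)
2Nf = (397/937)^(1/-0.117)
2Nf = 1540.2776
Nf = 770.1


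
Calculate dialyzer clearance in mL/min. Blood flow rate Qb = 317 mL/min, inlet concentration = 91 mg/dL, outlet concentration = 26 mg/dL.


K = Qb * (Cb_in - Cb_out) / Cb_in
K = 317 * (91 - 26) / 91
K = 226.4 mL/min


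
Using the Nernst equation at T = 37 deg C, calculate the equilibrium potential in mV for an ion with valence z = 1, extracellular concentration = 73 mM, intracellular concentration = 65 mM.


E = (RT/(zF)) * ln(C_out/C_in)
T = 37 + 273.15 = 310.15 K
E = (8.314 * 310.15 / (1 * 96485)) * ln(73/65)
E = 3.102 mV


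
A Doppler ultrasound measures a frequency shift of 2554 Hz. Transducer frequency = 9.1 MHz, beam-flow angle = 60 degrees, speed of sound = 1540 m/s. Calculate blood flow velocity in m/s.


v = fd * c / (2 * f0 * cos(theta))
v = 2554 * 1540 / (2 * 9.1000e+06 * cos(60))
v = 0.4322 m/s


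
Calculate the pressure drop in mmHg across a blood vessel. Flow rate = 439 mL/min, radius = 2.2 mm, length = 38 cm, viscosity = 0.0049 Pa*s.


dP = 8*mu*L*Q / (pi*r^4)
Q = 439 mL/min = 7.31667e-06 m^3/s
dP = 1480.96 Pa = 1480.96 / 133.322 mmHg = 11.11 mmHg


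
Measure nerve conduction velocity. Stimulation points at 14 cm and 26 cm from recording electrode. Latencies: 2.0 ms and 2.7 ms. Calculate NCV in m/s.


Distance = (26 - 14) / 100 = 0.12 m
dt = (2.7 - 2.0) / 1000 = 7.0000e-04 s
NCV = dist / dt = 171.4 m/s


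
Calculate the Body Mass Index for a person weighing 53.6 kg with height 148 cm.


BMI = weight / height^2
height = 148 cm = 1.48 m
BMI = 53.6 / 1.48^2
BMI = 24.47 kg/m^2


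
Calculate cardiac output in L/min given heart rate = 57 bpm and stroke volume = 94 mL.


CO = HR * SV
CO = 57 * 94 / 1000
CO = 5.358 L/min


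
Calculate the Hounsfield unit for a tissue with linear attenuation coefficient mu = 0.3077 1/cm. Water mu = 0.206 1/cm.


HU = ((mu_tissue - mu_water) / mu_water) * 1000
HU = ((0.3077 - 0.206) / 0.206) * 1000
HU = 493.7


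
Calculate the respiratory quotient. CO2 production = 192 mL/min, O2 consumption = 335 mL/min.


RQ = VCO2 / VO2
RQ = 192 / 335
RQ = 0.5731


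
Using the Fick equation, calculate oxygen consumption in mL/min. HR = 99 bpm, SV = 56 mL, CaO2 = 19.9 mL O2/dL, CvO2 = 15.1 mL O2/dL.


CO = HR*SV = 99*56/1000 = 5.544 L/min
a-v O2 diff = 19.9 - 15.1 = 4.8 mL/dL
VO2 = CO * (CaO2-CvO2) * 10 dL/L
VO2 = 5.544 * 4.8 * 10
VO2 = 266.1 mL/min


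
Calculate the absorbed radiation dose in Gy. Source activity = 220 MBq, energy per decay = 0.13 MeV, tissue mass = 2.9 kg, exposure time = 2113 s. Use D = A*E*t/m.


A = 220 MBq = 2.2000e+08 Bq
E = 0.13 MeV = 2.0826e-14 J
D = A*E*t/m = 2.2000e+08*2.0826e-14*2113/2.9
D = 0.003338 Gy


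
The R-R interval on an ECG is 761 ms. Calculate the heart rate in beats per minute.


HR = 60 / RR_interval(s)
RR = 761 ms = 0.761 s
HR = 60 / 0.761 = 78.84 bpm


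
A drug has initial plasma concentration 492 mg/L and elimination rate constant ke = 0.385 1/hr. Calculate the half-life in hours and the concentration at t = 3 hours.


t_half = ln(2) / ke = 0.693147 / 0.385 = 1.8 hr
C(t) = C0 * exp(-ke*t) = 492 * exp(-0.385*3)
C(3) = 155 mg/L


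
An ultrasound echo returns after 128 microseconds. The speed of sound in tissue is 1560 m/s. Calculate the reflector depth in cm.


depth = c * t / 2
t = 128 us = 1.2800e-04 s
depth = 1560 * 1.2800e-04 / 2
depth = 0.09984 m = 9.984 cm


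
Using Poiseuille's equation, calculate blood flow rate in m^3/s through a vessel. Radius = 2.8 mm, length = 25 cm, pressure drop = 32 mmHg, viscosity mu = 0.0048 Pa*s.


Q = pi*r^4*dP / (8*mu*L)
r = 0.0028 m, L = 0.25 m
dP = 32 mmHg = 4266.304 Pa
Q = 8.5815e-05 m^3/s


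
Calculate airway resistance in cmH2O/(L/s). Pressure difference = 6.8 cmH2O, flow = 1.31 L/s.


R = dP / flow
R = 6.8 / 1.31
R = 5.191 cmH2O/(L/s)


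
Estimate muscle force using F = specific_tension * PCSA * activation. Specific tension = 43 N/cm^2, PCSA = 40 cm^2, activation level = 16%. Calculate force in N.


F = sigma * PCSA * activation
F = 43 * 40 * 0.16
F = 275.2 N


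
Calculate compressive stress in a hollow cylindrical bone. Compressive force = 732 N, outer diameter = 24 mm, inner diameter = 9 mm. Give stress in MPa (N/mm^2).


A = pi*(r_o^2 - r_i^2)
r_o = 12 mm, r_i = 4.5 mm
A = 388.772 mm^2
sigma = F/A = 732 / 388.772
sigma = 1.883 MPa


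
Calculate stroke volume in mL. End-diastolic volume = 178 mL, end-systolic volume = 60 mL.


SV = EDV - ESV
SV = 178 - 60
SV = 118 mL


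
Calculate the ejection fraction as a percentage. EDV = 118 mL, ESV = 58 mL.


SV = EDV - ESV = 118 - 58 = 60 mL
EF = SV/EDV * 100 = 60/118 * 100
EF = 50.85%


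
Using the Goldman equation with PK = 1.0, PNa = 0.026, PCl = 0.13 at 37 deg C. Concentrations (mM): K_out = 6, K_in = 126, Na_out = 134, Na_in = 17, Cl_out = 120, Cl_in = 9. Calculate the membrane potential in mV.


Vm = (RT/F)*ln((PK*Ko + PNa*Nao + PCl*Cli)/(PK*Ki + PNa*Nai + PCl*Clo))
Numer = 10.654, Denom = 142.042
Vm = -69.22 mV


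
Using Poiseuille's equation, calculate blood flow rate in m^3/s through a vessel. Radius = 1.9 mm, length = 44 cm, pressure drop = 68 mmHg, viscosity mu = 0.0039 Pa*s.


Q = pi*r^4*dP / (8*mu*L)
r = 0.0019 m, L = 0.44 m
dP = 68 mmHg = 9065.896 Pa
Q = 2.7038e-05 m^3/s


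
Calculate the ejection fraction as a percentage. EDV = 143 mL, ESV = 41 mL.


SV = EDV - ESV = 143 - 41 = 102 mL
EF = SV/EDV * 100 = 102/143 * 100
EF = 71.33%


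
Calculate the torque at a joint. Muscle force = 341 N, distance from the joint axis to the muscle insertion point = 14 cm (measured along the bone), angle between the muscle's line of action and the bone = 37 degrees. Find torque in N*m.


Torque = F * d * sin(theta)   (moment arm = d*sin(theta))
d = 14 cm = 0.14 m
Torque = 341 * 0.14 * sin(37)
Torque = 28.73 N*m


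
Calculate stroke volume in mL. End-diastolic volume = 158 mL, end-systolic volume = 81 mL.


SV = EDV - ESV
SV = 158 - 81
SV = 77 mL


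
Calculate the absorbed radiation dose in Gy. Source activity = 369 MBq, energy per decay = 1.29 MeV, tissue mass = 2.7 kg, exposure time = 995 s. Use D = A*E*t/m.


A = 369 MBq = 3.6900e+08 Bq
E = 1.29 MeV = 2.06658e-13 J
D = A*E*t/m = 3.6900e+08*2.06658e-13*995/2.7
D = 0.0281 Gy


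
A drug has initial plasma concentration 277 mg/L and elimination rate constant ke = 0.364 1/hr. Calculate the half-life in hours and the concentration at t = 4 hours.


t_half = ln(2) / ke = 0.693147 / 0.364 = 1.904 hr
C(t) = C0 * exp(-ke*t) = 277 * exp(-0.364*4)
C(4) = 64.59 mg/L


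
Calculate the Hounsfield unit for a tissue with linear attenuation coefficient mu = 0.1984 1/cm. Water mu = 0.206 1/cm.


HU = ((mu_tissue - mu_water) / mu_water) * 1000
HU = ((0.1984 - 0.206) / 0.206) * 1000
HU = -36.89


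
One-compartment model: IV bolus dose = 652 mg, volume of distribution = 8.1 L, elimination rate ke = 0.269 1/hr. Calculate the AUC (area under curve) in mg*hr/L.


C0 = Dose/Vd = 652/8.1 = 80.4938 mg/L
AUC = C0/ke = 80.4938/0.269
AUC = 299.2 mg*hr/L


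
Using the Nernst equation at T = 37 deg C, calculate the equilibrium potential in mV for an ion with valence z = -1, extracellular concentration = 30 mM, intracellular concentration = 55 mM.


E = (RT/(zF)) * ln(C_out/C_in)
T = 37 + 273.15 = 310.15 K
E = (8.314 * 310.15 / (-1 * 96485)) * ln(30/55)
E = 16.2 mV


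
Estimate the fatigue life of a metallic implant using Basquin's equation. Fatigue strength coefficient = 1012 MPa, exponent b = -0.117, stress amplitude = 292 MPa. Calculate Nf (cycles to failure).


sigma_a = sigma_f' * (2Nf)^b
2Nf = (sigma_a/sigma_f')^(1/b)
2Nf = (292/1012)^(1/-0.117)
2Nf = 41082.345
Nf = 2.054e+04


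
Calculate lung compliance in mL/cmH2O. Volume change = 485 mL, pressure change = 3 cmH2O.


C = dV / dP
C = 485 / 3
C = 161.7 mL/cmH2O


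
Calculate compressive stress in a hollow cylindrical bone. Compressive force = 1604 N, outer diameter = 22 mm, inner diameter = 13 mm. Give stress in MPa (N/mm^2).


A = pi*(r_o^2 - r_i^2)
r_o = 11 mm, r_i = 6.5 mm
A = 247.4 mm^2
sigma = F/A = 1604 / 247.4
sigma = 6.483 MPa
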